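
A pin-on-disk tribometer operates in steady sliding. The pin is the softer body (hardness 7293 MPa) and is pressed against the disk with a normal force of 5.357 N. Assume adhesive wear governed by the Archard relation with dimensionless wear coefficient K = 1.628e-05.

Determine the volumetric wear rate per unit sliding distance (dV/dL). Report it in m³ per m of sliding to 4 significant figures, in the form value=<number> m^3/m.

The intermediates are shown rounded, and every step keeps full float precision; rounded once at the end: four significant digits.
Hardness H = 7293 MPa = 7.293e+09 Pa.
Expressed in SI base units: W = 5.357 N, H = 7.293e+09 Pa, K = 1.628e-05.
Wear rate dV/dL = K·W/H (no L dependence): 1.628e-05 · 5.357 / 7.293e+09 = 1.196e-14 m³/m.

value=1.196e-14 m^3/m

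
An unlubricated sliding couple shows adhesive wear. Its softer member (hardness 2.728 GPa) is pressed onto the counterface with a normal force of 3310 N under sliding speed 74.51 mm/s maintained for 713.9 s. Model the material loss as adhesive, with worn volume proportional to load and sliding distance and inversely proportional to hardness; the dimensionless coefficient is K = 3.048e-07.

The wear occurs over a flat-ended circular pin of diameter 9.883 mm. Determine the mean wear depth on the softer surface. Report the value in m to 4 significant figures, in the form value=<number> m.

Quoted intermediates are rounded. Every step runs at full precision — one final rounding to four significant figures.
Convert: Sliding speed v = 74.51 mm/s = 0.07451 m/s. Path length L = v·t = 0.07451 m/s × 713.9 s = 53.19 m.
Convert: Hardness H = 2.728 GPa = 2.728e+09 Pa.
Convert: Pin diameter d = 9.883 mm = 0.009883 m. Contact area A = π·d²/4 = π·(0.009883 m)²/4 = 7.671e-05 m².
Expressed in SI base units: W = 3310 N, H = 2.728e+09 Pa, K = 3.048e-07.
The Archard volume V = K·W·L/H = 3.048e-07 · 3310 · 53.19 / 2.728e+09 = 1.967e-11 m³.
Mean depth h = V/A = 1.967e-11 / 7.671e-05 = 2.564e-07 m.

value=2.564e-07 m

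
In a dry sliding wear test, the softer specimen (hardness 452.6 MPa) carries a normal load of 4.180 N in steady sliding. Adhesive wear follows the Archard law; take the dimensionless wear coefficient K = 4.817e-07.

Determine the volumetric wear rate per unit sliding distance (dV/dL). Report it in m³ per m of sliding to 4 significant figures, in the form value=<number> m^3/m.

Each operation holds full float precision, and intermediates are displayed rounded — rounded once at the end, at four significant figures.
Hardness H = 452.6 MPa = 4.526e+08 Pa.
In SI base units: W = 4.180 N, H = 4.526e+08 Pa, K = 4.817e-07.
Wear rate dV/dL = K·W/H — distance-free: 4.817e-07 · 4.180 / 4.526e+08 = 4.449e-15 m³/m.

value=4.449e-15 m^3/m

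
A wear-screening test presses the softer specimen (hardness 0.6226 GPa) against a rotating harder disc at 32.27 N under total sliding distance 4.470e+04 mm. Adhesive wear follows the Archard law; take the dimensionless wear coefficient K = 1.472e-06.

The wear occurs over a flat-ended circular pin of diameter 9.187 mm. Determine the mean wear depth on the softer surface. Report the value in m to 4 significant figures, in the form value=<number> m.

The algebra keeps exact precision. Intermediate values are printed rounded. Rounded once at the end: 4 significant digits.
Convert: The distance L = 4.470e+04 mm = 44.70 m.
Convert: Hardness H = 0.6226 GPa = 6.226e+08 Pa.
Convert: Pin diameter d = 9.187 mm = 0.009187 m. Contact area A = π·d²/4 = π·(0.009187 m)²/4 = 6.629e-05 m².
Working in SI base units: W = 32.27 N, H = 6.226e+08 Pa, K = 1.472e-06.
Wear volume V = K·W·L/H = 1.472e-06 · 32.27 · 44.70 / 6.226e+08 = 3.410e-12 m³.
Average depth h = V/A = 3.410e-12 / 6.629e-05 = 5.145e-08 m.

value=5.145e-08 m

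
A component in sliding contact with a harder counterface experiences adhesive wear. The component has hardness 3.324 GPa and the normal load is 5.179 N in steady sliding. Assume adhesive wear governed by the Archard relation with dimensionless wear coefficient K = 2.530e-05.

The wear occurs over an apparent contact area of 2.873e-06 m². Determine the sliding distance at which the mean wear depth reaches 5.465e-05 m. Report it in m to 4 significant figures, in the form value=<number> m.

value=3983 m

Intermediate values are printed rounded — every step maintains full precision. Rounded just once, at four significant digits.
Hardness H = 3.324 GPa = 3.324e+09 Pa.
SI base units throughout: W = 5.179 N, H = 3.324e+09 Pa, K = 2.530e-05.
Wearable volume V_lim = h_lim·A = 5.465e-05 · 2.873e-06 = 1.570e-10 m³.
Sliding life L = V_lim·H/(K·W) = 1.570e-10 · 3.324e+09 / (2.530e-05 · 5.179) = 3983 m.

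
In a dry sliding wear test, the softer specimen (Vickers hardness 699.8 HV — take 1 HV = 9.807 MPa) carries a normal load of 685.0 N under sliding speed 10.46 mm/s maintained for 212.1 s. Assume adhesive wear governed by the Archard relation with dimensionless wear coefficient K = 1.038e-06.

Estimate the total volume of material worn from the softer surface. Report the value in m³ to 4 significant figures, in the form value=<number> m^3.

value=2.299e-13 m^3

The intermediates are shown rounded — the algebra carries exact precision, and rounded once at the end to four significant figures.
Sliding speed v = 10.46 mm/s = 0.01046 m/s. Total distance L = v·t = 0.01046 m/s × 212.1 s = 2.219 m.
Hardness H = 699.8 HV × 9.807 MPa/HV = 6863 MPa = 6.863e+09 Pa.
Collected in SI base units: W = 685.0 N, H = 6.863e+09 Pa, K = 1.038e-06.
Wear volume V = K·W·L/H = 1.038e-06 · 685.0 · 2.219 / 6.863e+09 = 2.299e-13 m³.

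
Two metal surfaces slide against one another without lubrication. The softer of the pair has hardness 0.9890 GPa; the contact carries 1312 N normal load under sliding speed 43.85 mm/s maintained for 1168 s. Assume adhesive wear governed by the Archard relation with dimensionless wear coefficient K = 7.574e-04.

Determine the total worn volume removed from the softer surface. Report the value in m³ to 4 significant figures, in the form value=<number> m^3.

The intermediates are shown rounded. Each operation holds full precision; rounded once at the end to 4 significant figures.
Sliding speed v = 43.85 mm/s = 0.04385 m/s. Total distance L = v·t = 0.04385 m/s × 1168 s = 51.22 m.
Hardness H = 0.9890 GPa = 9.890e+08 Pa.
Expressed in SI base units: W = 1312 N, H = 9.890e+08 Pa, K = 7.574e-04.
Archard relation: V = K·W·L/H = 7.574e-04 · 1312 · 51.22 / 9.890e+08 = 5.146e-08 m³.

value=5.146e-08 m^3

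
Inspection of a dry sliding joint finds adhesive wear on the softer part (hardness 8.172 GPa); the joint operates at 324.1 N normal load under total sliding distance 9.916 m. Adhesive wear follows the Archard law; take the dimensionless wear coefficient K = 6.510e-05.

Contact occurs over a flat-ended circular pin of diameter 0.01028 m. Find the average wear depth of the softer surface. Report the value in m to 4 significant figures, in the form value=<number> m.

value=3.085e-07 m

The intermediates are displayed rounded; the algebra keeps full precision; a lone final rounding, at four significant digits.
Convert: Hardness H = 8.172 GPa = 8.172e+09 Pa.
Convert: Contact area A = π·d²/4 = π·(0.01028 m)²/4 = 8.300e-05 m².
Collected in SI base units: W = 324.1 N, H = 8.172e+09 Pa, K = 6.510e-05.
Apply Archard: V = K·W·L/H = 6.510e-05 · 324.1 · 9.916 / 8.172e+09 = 2.560e-11 m³.
Wear depth h = V/A = 2.560e-11 / 8.300e-05 = 3.085e-07 m.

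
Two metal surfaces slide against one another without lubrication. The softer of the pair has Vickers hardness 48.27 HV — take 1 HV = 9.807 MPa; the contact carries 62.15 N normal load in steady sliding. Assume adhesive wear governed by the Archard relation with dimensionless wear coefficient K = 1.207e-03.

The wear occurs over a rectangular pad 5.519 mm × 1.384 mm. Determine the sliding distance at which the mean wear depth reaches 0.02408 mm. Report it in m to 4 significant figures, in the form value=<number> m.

Intermediates appear rounded — all arithmetic maintains full precision; rounded just once, at four significant digits.
Convert: Hardness H = 48.27 HV × 9.807 MPa/HV = 473.4 MPa = 4.734e+08 Pa.
Convert: Pad sides 5.519 mm × 1.384 mm = 0.005519 m × 0.001384 m. Contact area A = 0.005519 m × 0.001384 m = 7.638e-06 m².
Convert: Depth limit h_lim = 0.02408 mm = 2.408e-05 m.
Collected in SI base units: W = 62.15 N, H = 4.734e+08 Pa, K = 1.207e-03.
Limit volume V_lim = h_lim·A = 2.408e-05 · 7.638e-06 = 1.839e-10 m³.
Inverting, life L = V_lim·H/(K·W) = 1.839e-10 · 4.734e+08 / (1.207e-03 · 62.15) = 1.161 m.

value=1.161 m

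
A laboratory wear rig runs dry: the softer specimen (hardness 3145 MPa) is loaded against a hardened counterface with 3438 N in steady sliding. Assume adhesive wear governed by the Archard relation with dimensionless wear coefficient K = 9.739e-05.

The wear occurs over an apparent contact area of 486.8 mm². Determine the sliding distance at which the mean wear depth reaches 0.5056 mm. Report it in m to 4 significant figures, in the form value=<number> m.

Intermediate values are displayed rounded, and all arithmetic carries full precision; a lone final rounding: 4 significant digits.
Convert: Hardness H = 3145 MPa = 3.145e+09 Pa.
Convert: Contact area A = 486.8 mm² = 4.868e-04 m².
Convert: Depth limit h_lim = 0.5056 mm = 5.056e-04 m.
SI base units throughout: W = 3438 N, H = 3.145e+09 Pa, K = 9.739e-05.
Permissible volume V_lim = h_lim·A = 5.056e-04 · 4.868e-04 = 2.461e-07 m³.
So the life L = V_lim·H/(K·W) = 2.461e-07 · 3.145e+09 / (9.739e-05 · 3438) = 2312 m.

value=2312 m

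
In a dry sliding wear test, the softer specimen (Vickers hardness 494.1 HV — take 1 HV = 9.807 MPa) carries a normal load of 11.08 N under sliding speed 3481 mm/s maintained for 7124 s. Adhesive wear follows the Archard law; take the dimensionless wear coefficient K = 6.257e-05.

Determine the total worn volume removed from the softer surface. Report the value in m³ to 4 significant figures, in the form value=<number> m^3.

value=3.548e-09 m^3

The algebra keeps exact precision — displayed values are rounded — one last rounding to 4 significant digits.
Convert: Sliding speed v = 3481 mm/s = 3.481 m/s. The distance L = v·t = 3.481 m/s × 7124 s = 2.480e+04 m.
Convert: Hardness H = 494.1 HV × 9.807 MPa/HV = 4846 MPa = 4.846e+09 Pa.
Restated in SI base units: W = 11.08 N, H = 4.846e+09 Pa, K = 6.257e-05.
Apply Archard: V = K·W·L/H = 6.257e-05 · 11.08 · 2.480e+04 / 4.846e+09 = 3.548e-09 m³.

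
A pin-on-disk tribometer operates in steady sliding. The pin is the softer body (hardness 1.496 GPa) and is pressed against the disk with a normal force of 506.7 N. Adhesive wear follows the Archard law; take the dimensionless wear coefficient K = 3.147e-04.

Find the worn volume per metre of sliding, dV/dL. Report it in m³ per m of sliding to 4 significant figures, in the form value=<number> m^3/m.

value=1.066e-10 m^3/m

Intermediate values are shown rounded — all arithmetic runs at full float precision — one final rounding: 4 significant figures.
Convert: Hardness H = 1.496 GPa = 1.496e+09 Pa.
In SI base units, W = 506.7 N, H = 1.496e+09 Pa, K = 3.147e-04.
Sliding wear rate dV/dL = K·W/H: 3.147e-04 · 506.7 / 1.496e+09 = 1.066e-10 m³/m.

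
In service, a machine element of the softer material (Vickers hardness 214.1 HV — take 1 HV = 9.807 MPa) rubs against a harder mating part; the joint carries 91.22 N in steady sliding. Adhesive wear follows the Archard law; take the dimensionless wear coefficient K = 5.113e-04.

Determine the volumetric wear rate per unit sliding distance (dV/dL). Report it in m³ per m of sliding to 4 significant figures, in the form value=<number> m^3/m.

Every step carries full float precision — intermediates are printed rounded — one final rounding, at four significant digits.
Hardness H = 214.1 HV × 9.807 MPa/HV = 2100 MPa = 2.100e+09 Pa.
In SI base units, W = 91.22 N, H = 2.100e+09 Pa, K = 5.113e-04.
Rate of wear dV/dL = K·W/H (no L dependence): 5.113e-04 · 91.22 / 2.100e+09 = 2.221e-11 m³/m.

value=2.221e-11 m^3/m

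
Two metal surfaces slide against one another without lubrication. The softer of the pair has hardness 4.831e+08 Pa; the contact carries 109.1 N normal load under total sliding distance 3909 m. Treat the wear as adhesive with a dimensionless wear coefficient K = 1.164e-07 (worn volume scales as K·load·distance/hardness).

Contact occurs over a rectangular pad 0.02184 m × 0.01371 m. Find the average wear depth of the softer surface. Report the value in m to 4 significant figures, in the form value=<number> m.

The intermediates appear rounded; all working math keeps exact precision; one final rounding: four significant figures.
Contact area A = 0.02184 m × 0.01371 m = 2.994e-04 m².
As SI base values: W = 109.1 N, H = 4.831e+08 Pa, K = 1.164e-07.
Archard relation: V = K·W·L/H = 1.164e-07 · 109.1 · 3909 / 4.831e+08 = 1.028e-10 m³.
Depth h = V/A = 1.028e-10 / 2.994e-04 = 3.432e-07 m.

value=3.432e-07 m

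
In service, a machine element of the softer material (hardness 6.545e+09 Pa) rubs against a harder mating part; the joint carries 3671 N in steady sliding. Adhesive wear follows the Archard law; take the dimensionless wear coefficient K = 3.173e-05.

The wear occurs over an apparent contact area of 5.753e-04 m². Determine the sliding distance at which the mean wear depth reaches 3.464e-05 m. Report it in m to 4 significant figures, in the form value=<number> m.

All arithmetic keeps full float precision — intermediates are displayed rounded; one last rounding to 4 significant digits.
In SI base units, W = 3671 N, H = 6.545e+09 Pa, K = 3.173e-05.
Limit volume V_lim = h_lim·A = 3.464e-05 · 5.753e-04 = 1.993e-08 m³.
Inverting, life L = V_lim·H/(K·W) = 1.993e-08 · 6.545e+09 / (3.173e-05 · 3671) = 1120 m.

value=1120 m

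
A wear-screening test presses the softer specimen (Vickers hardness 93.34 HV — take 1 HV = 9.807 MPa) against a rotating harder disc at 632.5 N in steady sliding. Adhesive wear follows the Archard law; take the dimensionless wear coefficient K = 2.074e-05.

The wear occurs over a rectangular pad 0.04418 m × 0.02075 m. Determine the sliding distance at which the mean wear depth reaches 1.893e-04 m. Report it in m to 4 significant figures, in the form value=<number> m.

Intermediate values appear rounded. All working math maintains full float precision — a lone final rounding, at 4 significant digits.
Convert: Hardness H = 93.34 HV × 9.807 MPa/HV = 915.4 MPa = 9.154e+08 Pa.
Convert: Contact area A = 0.04418 m × 0.02075 m = 9.167e-04 m².
Expressed in SI base units: W = 632.5 N, H = 9.154e+08 Pa, K = 2.074e-05.
Allowed volume V_lim = h_lim·A = 1.893e-04 · 9.167e-04 = 1.735e-07 m³.
Sliding life L = V_lim·H/(K·W) = 1.735e-07 · 9.154e+08 / (2.074e-05 · 632.5) = 1.211e+04 m.

value=1.211e+04 m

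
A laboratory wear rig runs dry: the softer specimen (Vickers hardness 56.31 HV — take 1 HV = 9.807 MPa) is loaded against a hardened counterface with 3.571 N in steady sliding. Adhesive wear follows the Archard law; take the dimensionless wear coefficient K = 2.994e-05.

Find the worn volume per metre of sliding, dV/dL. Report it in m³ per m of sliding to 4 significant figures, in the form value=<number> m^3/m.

value=1.936e-13 m^3/m

Each operation runs at full float precision. Intermediate values appear rounded; rounded just once to four significant digits.
Hardness H = 56.31 HV × 9.807 MPa/HV = 552.2 MPa = 5.522e+08 Pa.
Working in SI base units: W = 3.571 N, H = 5.522e+08 Pa, K = 2.994e-05.
Rate of wear dV/dL = K·W/H (no L dependence): 2.994e-05 · 3.571 / 5.522e+08 = 1.936e-13 m³/m.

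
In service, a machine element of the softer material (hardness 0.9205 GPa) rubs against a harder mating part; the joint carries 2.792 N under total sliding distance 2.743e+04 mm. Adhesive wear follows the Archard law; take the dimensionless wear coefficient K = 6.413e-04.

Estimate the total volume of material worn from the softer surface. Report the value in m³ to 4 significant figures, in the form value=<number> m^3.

value=5.336e-11 m^3

Displayed values are rounded — the algebra maintains exact precision; rounded just once to 4 significant figures.
Path length L = 2.743e+04 mm = 27.43 m.
Hardness H = 0.9205 GPa = 9.205e+08 Pa.
SI base units throughout: W = 2.792 N, H = 9.205e+08 Pa, K = 6.413e-04.
Volume removed: V = K·W·L/H = 6.413e-04 · 2.792 · 27.43 / 9.205e+08 = 5.336e-11 m³.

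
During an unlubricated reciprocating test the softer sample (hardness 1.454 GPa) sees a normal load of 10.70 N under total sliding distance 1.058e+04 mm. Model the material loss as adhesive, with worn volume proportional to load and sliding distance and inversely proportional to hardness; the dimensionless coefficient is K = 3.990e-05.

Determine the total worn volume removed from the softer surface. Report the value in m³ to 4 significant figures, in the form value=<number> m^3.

value=3.107e-12 m^3

The computation holds full float precision; intermediate values are shown rounded; a single final rounding to 4 significant digits.
Convert: Distance covered L = 1.058e+04 mm = 10.58 m.
Convert: Hardness H = 1.454 GPa = 1.454e+09 Pa.
Collected in SI base units: W = 10.70 N, H = 1.454e+09 Pa, K = 3.990e-05.
Apply Archard: V = K·W·L/H = 3.990e-05 · 10.70 · 10.58 / 1.454e+09 = 3.107e-12 m³.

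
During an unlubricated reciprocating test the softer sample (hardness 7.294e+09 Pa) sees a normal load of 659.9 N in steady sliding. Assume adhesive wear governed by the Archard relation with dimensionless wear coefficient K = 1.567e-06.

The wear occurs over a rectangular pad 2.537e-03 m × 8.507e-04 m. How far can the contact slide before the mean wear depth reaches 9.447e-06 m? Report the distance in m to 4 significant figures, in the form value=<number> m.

value=143.8 m

Printed values are rounded. The algebra holds full float precision; rounded once at the end to 4 significant digits.
Convert: Contact area A = 2.537e-03 m × 8.507e-04 m = 2.158e-06 m².
As SI base values: W = 659.9 N, H = 7.294e+09 Pa, K = 1.567e-06.
Limit volume V_lim = h_lim·A = 9.447e-06 · 2.158e-06 = 2.039e-11 m³.
Life L = V_lim·H/(K·W) = 2.039e-11 · 7.294e+09 / (1.567e-06 · 659.9) = 143.8 m.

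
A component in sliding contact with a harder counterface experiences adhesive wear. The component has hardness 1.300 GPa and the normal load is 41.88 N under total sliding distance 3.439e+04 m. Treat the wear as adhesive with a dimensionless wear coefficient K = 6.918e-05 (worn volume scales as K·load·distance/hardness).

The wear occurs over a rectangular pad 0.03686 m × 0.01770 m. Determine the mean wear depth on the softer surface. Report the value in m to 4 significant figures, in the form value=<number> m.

Intermediate values are printed rounded, and the algebra keeps exact precision, and rounded once at the end, at 4 significant digits.
Hardness H = 1.300 GPa = 1.300e+09 Pa.
Contact area A = 0.03686 m × 0.01770 m = 6.524e-04 m².
Collected in SI base units: W = 41.88 N, H = 1.300e+09 Pa, K = 6.918e-05.
Volume removed: V = K·W·L/H = 6.918e-05 · 41.88 · 3.439e+04 / 1.300e+09 = 7.664e-08 m³.
Wear depth h = V/A = 7.664e-08 / 6.524e-04 = 1.175e-04 m.

value=1.175e-04 m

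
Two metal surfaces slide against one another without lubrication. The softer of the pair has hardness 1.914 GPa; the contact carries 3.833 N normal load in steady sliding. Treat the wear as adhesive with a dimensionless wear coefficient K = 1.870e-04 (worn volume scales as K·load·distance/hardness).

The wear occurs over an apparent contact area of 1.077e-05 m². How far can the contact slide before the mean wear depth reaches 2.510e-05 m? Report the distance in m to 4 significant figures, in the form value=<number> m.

Each operation holds full precision. Intermediate values are displayed rounded — one last rounding: four significant figures.
Hardness H = 1.914 GPa = 1.914e+09 Pa.
As SI base values: W = 3.833 N, H = 1.914e+09 Pa, K = 1.870e-04.
Limit volume V_lim = h_lim·A = 2.510e-05 · 1.077e-05 = 2.703e-10 m³.
Sliding life L = V_lim·H/(K·W) = 2.703e-10 · 1.914e+09 / (1.870e-04 · 3.833) = 721.9 m.

value=721.9 m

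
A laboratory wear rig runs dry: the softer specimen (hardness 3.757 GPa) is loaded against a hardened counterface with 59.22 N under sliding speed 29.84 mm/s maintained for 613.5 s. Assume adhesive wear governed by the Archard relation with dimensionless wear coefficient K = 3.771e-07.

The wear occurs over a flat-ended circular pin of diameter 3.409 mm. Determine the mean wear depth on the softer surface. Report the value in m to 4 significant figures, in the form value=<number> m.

All working math keeps full precision. Intermediate values are printed rounded. Rounded just once, at four significant figures.
Convert: Sliding speed v = 29.84 mm/s = 0.02984 m/s. The distance L = v·t = 0.02984 m/s × 613.5 s = 18.31 m.
Convert: Hardness H = 3.757 GPa = 3.757e+09 Pa.
Convert: Pin diameter d = 3.409 mm = 0.003409 m. Contact area A = π·d²/4 = π·(0.003409 m)²/4 = 9.127e-06 m².
SI base units throughout: W = 59.22 N, H = 3.757e+09 Pa, K = 3.771e-07.
Worn volume V = K·W·L/H = 3.771e-07 · 59.22 · 18.31 / 3.757e+09 = 1.088e-13 m³.
Mean wear depth h = V/A = 1.088e-13 / 9.127e-06 = 1.192e-08 m.

value=1.192e-08 m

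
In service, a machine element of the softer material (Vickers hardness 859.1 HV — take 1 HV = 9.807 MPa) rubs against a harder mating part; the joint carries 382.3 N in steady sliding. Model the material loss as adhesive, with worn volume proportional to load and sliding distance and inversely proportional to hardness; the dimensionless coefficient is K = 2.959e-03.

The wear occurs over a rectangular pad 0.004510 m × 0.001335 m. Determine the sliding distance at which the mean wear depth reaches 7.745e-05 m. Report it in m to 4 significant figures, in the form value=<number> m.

value=3.473 m

Intermediates are shown rounded — all working math keeps full precision — a single final rounding: 4 significant figures.
Hardness H = 859.1 HV × 9.807 MPa/HV = 8425 MPa = 8.425e+09 Pa.
Contact area A = 0.004510 m × 0.001335 m = 6.021e-06 m².
SI base units throughout: W = 382.3 N, H = 8.425e+09 Pa, K = 2.959e-03.
At the depth limit, V_lim = h_lim·A = 7.745e-05 · 6.021e-06 = 4.663e-10 m³.
Thus life L = V_lim·H/(K·W) = 4.663e-10 · 8.425e+09 / (2.959e-03 · 382.3) = 3.473 m.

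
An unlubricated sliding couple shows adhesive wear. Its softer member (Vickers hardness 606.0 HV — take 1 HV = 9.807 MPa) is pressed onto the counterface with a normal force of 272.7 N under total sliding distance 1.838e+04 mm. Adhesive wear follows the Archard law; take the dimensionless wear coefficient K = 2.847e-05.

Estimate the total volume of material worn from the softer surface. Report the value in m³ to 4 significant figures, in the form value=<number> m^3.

Shown intermediates are rounded. Every step holds full float precision, and one last rounding to four significant digits.
Path length L = 1.838e+04 mm = 18.38 m.
Hardness H = 606.0 HV × 9.807 MPa/HV = 5943 MPa = 5.943e+09 Pa.
In SI base units, W = 272.7 N, H = 5.943e+09 Pa, K = 2.847e-05.
Archard relation: V = K·W·L/H = 2.847e-05 · 272.7 · 18.38 / 5.943e+09 = 2.401e-11 m³.

value=2.401e-11 m^3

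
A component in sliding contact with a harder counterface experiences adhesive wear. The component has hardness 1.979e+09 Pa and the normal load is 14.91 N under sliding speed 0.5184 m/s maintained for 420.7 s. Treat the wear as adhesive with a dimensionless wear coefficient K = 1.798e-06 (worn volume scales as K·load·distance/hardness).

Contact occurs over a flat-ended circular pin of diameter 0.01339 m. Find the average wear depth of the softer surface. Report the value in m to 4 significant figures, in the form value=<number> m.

value=2.098e-08 m

Intermediates are printed rounded — the computation runs at full precision, and one final rounding: 4 significant figures.
Convert: Distance L = v·t = 0.5184 m/s × 420.7 s = 218.1 m.
Convert: Contact area A = π·d²/4 = π·(0.01339 m)²/4 = 1.408e-04 m².
Restated in SI base units: W = 14.91 N, H = 1.979e+09 Pa, K = 1.798e-06.
Worn volume V = K·W·L/H = 1.798e-06 · 14.91 · 218.1 / 1.979e+09 = 2.954e-12 m³.
Wear depth h = V/A = 2.954e-12 / 1.408e-04 = 2.098e-08 m.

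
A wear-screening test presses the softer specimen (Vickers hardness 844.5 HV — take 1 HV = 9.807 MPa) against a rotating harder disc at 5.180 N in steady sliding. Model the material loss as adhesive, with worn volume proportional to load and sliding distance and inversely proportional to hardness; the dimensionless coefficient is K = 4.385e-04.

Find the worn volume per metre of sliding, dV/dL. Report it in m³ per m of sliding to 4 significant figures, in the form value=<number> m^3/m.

The computation carries full precision, and intermediate values are shown rounded. Rounded just once: 4 significant figures.
Convert: Hardness H = 844.5 HV × 9.807 MPa/HV = 8282 MPa = 8.282e+09 Pa.
Working in SI base units: W = 5.180 N, H = 8.282e+09 Pa, K = 4.385e-04.
Rate of wear dV/dL = K·W/H, per unit distance: 4.385e-04 · 5.180 / 8.282e+09 = 2.743e-13 m³/m.

value=2.743e-13 m^3/m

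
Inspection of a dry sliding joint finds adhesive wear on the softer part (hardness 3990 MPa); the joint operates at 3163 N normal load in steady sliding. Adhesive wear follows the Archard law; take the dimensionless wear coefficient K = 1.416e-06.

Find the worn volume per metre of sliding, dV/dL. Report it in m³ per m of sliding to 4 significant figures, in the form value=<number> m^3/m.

The intermediates appear rounded. All arithmetic holds exact precision; a single final rounding: 4 significant figures.
Convert: Hardness H = 3990 MPa = 3.990e+09 Pa.
In SI base units: W = 3163 N, H = 3.990e+09 Pa, K = 1.416e-06.
Wear rate dV/dL = K·W/H (no L dependence): 1.416e-06 · 3163 / 3.990e+09 = 1.123e-12 m³/m.

value=1.123e-12 m^3/m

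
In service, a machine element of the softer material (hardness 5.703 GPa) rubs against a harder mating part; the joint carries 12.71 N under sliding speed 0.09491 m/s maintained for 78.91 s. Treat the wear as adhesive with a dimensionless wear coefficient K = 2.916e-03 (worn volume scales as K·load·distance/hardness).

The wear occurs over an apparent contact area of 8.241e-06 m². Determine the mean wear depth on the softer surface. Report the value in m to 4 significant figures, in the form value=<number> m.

value=5.906e-06 m

The computation runs at full float precision; intermediate values are printed rounded — rounded once at the end to four significant figures.
Convert: Total distance L = v·t = 0.09491 m/s × 78.91 s = 7.489 m.
Convert: Hardness H = 5.703 GPa = 5.703e+09 Pa.
In SI base units: W = 12.71 N, H = 5.703e+09 Pa, K = 2.916e-03.
Worn volume V = K·W·L/H = 2.916e-03 · 12.71 · 7.489 / 5.703e+09 = 4.867e-11 m³.
Mean depth h = V/A = 4.867e-11 / 8.241e-06 = 5.906e-06 m.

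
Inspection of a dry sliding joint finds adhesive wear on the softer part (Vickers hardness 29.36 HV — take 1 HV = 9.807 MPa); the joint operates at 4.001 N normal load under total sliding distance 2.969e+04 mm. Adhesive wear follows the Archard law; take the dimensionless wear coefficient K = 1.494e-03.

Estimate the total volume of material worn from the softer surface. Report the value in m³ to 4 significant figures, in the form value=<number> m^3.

The algebra keeps exact precision — the intermediates appear rounded. Rounded just once, at four significant digits.
Distance covered L = 2.969e+04 mm = 29.69 m.
Hardness H = 29.36 HV × 9.807 MPa/HV = 287.9 MPa = 2.879e+08 Pa.
In SI base units: W = 4.001 N, H = 2.879e+08 Pa, K = 1.494e-03.
Wear volume V = K·W·L/H = 1.494e-03 · 4.001 · 29.69 / 2.879e+08 = 6.164e-10 m³.

value=6.164e-10 m^3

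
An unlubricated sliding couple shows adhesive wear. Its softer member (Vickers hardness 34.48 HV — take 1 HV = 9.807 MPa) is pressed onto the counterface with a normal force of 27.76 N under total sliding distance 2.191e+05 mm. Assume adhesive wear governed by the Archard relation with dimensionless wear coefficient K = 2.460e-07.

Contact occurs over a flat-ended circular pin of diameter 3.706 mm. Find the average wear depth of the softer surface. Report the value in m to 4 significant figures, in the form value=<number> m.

Intermediate values are shown rounded, and every step runs at exact precision; rounded once at the end, at four significant digits.
Distance covered L = 2.191e+05 mm = 219.1 m.
Hardness H = 34.48 HV × 9.807 MPa/HV = 338.1 MPa = 3.381e+08 Pa.
Pin diameter d = 3.706 mm = 0.003706 m. Contact area A = π·d²/4 = π·(0.003706 m)²/4 = 1.079e-05 m².
Collected in SI base units: W = 27.76 N, H = 3.381e+08 Pa, K = 2.460e-07.
Volume removed: V = K·W·L/H = 2.460e-07 · 27.76 · 219.1 / 3.381e+08 = 4.425e-12 m³.
Mean wear depth h = V/A = 4.425e-12 / 1.079e-05 = 4.102e-07 m.

value=4.102e-07 m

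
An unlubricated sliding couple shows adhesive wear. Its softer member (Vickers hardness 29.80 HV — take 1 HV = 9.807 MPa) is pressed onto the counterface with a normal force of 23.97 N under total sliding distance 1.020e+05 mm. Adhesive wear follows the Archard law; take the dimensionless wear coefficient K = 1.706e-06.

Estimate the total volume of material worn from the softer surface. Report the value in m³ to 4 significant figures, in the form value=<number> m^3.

value=1.427e-11 m^3

Intermediate values are printed rounded. The computation runs at exact precision, and one final rounding to four significant digits.
Sliding distance L = 1.020e+05 mm = 102.0 m.
Hardness H = 29.80 HV × 9.807 MPa/HV = 292.2 MPa = 2.922e+08 Pa.
Collected in SI base units: W = 23.97 N, H = 2.922e+08 Pa, K = 1.706e-06.
Apply Archard: V = K·W·L/H = 1.706e-06 · 23.97 · 102.0 / 2.922e+08 = 1.427e-11 m³.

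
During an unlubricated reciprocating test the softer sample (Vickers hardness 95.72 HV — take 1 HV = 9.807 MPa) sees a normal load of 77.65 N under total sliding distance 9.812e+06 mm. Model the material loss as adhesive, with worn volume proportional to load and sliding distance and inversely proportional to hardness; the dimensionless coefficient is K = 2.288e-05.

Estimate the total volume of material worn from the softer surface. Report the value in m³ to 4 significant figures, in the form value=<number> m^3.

Intermediate values are shown rounded. The algebra keeps exact precision — rounded once at the end: four significant digits.
Convert: Sliding distance L = 9.812e+06 mm = 9812 m.
Convert: Hardness H = 95.72 HV × 9.807 MPa/HV = 938.7 MPa = 9.387e+08 Pa.
Working in SI base units: W = 77.65 N, H = 9.387e+08 Pa, K = 2.288e-05.
Worn volume V = K·W·L/H = 2.288e-05 · 77.65 · 9812 / 9.387e+08 = 1.857e-08 m³.

value=1.857e-08 m^3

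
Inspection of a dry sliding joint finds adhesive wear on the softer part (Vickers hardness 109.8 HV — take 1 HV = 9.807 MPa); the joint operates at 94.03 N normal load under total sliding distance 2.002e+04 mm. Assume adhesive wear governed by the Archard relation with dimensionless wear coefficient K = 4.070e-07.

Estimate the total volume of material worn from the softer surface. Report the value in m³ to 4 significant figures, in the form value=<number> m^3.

value=7.115e-13 m^3

The intermediates are shown rounded — every step runs at full float precision, and a single final rounding to four significant figures.
Sliding distance L = 2.002e+04 mm = 20.02 m.
Hardness H = 109.8 HV × 9.807 MPa/HV = 1077 MPa = 1.077e+09 Pa.
In SI base units: W = 94.03 N, H = 1.077e+09 Pa, K = 4.070e-07.
Archard relation: V = K·W·L/H = 4.070e-07 · 94.03 · 20.02 / 1.077e+09 = 7.115e-13 m³.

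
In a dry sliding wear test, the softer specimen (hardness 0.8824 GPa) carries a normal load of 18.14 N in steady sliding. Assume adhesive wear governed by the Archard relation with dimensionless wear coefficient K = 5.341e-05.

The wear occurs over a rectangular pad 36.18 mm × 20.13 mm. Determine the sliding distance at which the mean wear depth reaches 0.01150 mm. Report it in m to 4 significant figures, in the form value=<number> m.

value=7628 m

The intermediates are printed rounded, and each operation carries exact precision — rounded just once to 4 significant digits.
Convert: Hardness H = 0.8824 GPa = 8.824e+08 Pa.
Convert: Pad sides 36.18 mm × 20.13 mm = 0.03618 m × 0.02013 m. Contact area A = 0.03618 m × 0.02013 m = 7.283e-04 m².
Convert: Depth limit h_lim = 0.01150 mm = 1.150e-05 m.
Collected in SI base units: W = 18.14 N, H = 8.824e+08 Pa, K = 5.341e-05.
Limit volume V_lim = h_lim·A = 1.150e-05 · 7.283e-04 = 8.375e-09 m³.
Sliding life L = V_lim·H/(K·W) = 8.375e-09 · 8.824e+08 / (5.341e-05 · 18.14) = 7628 m.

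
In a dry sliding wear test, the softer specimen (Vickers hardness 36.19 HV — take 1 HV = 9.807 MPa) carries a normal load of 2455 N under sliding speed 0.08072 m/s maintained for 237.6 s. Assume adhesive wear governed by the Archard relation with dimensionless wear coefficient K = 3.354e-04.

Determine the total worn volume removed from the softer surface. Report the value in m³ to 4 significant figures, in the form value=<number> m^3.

value=4.450e-08 m^3

Intermediate values are printed rounded — all arithmetic carries full float precision, and one last rounding: four significant figures.
Convert: The distance L = v·t = 0.08072 m/s × 237.6 s = 19.18 m.
Convert: Hardness H = 36.19 HV × 9.807 MPa/HV = 354.9 MPa = 3.549e+08 Pa.
As SI base values: W = 2455 N, H = 3.549e+08 Pa, K = 3.354e-04.
Wear volume V = K·W·L/H = 3.354e-04 · 2455 · 19.18 / 3.549e+08 = 4.450e-08 m³.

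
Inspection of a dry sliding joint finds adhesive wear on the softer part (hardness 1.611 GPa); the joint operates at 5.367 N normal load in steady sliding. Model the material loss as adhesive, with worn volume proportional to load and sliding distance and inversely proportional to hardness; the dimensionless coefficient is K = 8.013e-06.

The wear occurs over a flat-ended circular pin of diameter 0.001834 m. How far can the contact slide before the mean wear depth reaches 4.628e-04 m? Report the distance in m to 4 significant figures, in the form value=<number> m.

The algebra holds full float precision, and intermediates are shown rounded; rounded just once: 4 significant figures.
Hardness H = 1.611 GPa = 1.611e+09 Pa.
Contact area A = π·d²/4 = π·(0.001834 m)²/4 = 2.642e-06 m².
Working in SI base units: W = 5.367 N, H = 1.611e+09 Pa, K = 8.013e-06.
Wearable volume V_lim = h_lim·A = 4.628e-04 · 2.642e-06 = 1.223e-09 m³.
Sliding life L = V_lim·H/(K·W) = 1.223e-09 · 1.611e+09 / (8.013e-06 · 5.367) = 4.580e+04 m.

value=4.580e+04 m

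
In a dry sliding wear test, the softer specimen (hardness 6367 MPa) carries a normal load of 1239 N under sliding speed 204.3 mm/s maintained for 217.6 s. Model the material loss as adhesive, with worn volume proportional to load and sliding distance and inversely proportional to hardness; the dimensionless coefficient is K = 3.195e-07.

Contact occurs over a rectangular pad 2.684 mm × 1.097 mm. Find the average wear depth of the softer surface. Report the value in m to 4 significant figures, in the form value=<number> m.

value=9.387e-07 m

Intermediate values appear rounded — each operation holds full float precision; rounded just once, at 4 significant digits.
Sliding speed v = 204.3 mm/s = 0.2043 m/s. Distance covered L = v·t = 0.2043 m/s × 217.6 s = 44.46 m.
Hardness H = 6367 MPa = 6.367e+09 Pa.
Pad sides 2.684 mm × 1.097 mm = 0.002684 m × 0.001097 m. Contact area A = 0.002684 m × 0.001097 m = 2.944e-06 m².
SI base units throughout: W = 1239 N, H = 6.367e+09 Pa, K = 3.195e-07.
Volume removed: V = K·W·L/H = 3.195e-07 · 1239 · 44.46 / 6.367e+09 = 2.764e-12 m³.
Mean depth h = V/A = 2.764e-12 / 2.944e-06 = 9.387e-07 m.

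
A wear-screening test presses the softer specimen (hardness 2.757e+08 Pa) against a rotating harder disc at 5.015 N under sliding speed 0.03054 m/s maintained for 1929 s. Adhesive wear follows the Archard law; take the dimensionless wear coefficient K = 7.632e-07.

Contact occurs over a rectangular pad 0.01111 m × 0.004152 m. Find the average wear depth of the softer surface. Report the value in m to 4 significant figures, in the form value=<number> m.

Every step holds exact precision, and the intermediates are displayed rounded, and one final rounding, at 4 significant figures.
Total distance L = v·t = 0.03054 m/s × 1929 s = 58.91 m.
Contact area A = 0.01111 m × 0.004152 m = 4.613e-05 m².
As SI base values: W = 5.015 N, H = 2.757e+08 Pa, K = 7.632e-07.
Archard volume V = K·W·L/H = 7.632e-07 · 5.015 · 58.91 / 2.757e+08 = 8.179e-13 m³.
Depth of wear h = V/A = 8.179e-13 / 4.613e-05 = 1.773e-08 m.

value=1.773e-08 m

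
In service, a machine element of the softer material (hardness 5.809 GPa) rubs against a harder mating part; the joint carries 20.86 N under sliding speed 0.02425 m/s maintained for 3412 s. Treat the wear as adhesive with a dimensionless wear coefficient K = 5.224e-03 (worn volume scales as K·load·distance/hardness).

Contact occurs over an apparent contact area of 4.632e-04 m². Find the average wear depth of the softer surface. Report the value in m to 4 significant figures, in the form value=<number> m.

value=3.351e-06 m

Shown intermediates are rounded, and the computation holds full float precision. Rounded just once: four significant figures.
Distance covered L = v·t = 0.02425 m/s × 3412 s = 82.74 m.
Hardness H = 5.809 GPa = 5.809e+09 Pa.
SI base units throughout: W = 20.86 N, H = 5.809e+09 Pa, K = 5.224e-03.
By Archard's law, V = K·W·L/H = 5.224e-03 · 20.86 · 82.74 / 5.809e+09 = 1.552e-09 m³.
Depth h = V/A = 1.552e-09 / 4.632e-04 = 3.351e-06 m.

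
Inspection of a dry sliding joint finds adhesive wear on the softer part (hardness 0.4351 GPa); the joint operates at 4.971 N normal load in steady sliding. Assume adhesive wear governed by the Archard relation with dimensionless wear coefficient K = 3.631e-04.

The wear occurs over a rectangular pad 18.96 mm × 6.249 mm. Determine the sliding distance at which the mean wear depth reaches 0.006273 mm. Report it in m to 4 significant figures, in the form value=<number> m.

Printed values are rounded. All arithmetic maintains exact precision — a lone final rounding, at 4 significant digits.
Hardness H = 0.4351 GPa = 4.351e+08 Pa.
Pad sides 18.96 mm × 6.249 mm = 0.01896 m × 0.006249 m. Contact area A = 0.01896 m × 0.006249 m = 1.185e-04 m².
Depth limit h_lim = 0.006273 mm = 6.273e-06 m.
SI base units throughout: W = 4.971 N, H = 4.351e+08 Pa, K = 3.631e-04.
Limit volume V_lim = h_lim·A = 6.273e-06 · 1.185e-04 = 7.432e-10 m³.
Life L = V_lim·H/(K·W) = 7.432e-10 · 4.351e+08 / (3.631e-04 · 4.971) = 179.2 m.

value=179.2 m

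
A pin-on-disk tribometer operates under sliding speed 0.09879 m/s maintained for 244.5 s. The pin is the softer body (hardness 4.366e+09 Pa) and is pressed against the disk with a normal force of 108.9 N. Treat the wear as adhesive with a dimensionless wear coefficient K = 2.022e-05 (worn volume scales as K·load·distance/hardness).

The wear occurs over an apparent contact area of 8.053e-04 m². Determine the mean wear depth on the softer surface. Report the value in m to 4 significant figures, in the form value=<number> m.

value=1.513e-08 m

The intermediates are printed rounded. Each operation keeps exact precision. Rounded just once: four significant digits.
Convert: Distance covered L = v·t = 0.09879 m/s × 244.5 s = 24.15 m.
Restated in SI base units: W = 108.9 N, H = 4.366e+09 Pa, K = 2.022e-05.
The Archard volume V = K·W·L/H = 2.022e-05 · 108.9 · 24.15 / 4.366e+09 = 1.218e-11 m³.
Depth of wear h = V/A = 1.218e-11 / 8.053e-04 = 1.513e-08 m.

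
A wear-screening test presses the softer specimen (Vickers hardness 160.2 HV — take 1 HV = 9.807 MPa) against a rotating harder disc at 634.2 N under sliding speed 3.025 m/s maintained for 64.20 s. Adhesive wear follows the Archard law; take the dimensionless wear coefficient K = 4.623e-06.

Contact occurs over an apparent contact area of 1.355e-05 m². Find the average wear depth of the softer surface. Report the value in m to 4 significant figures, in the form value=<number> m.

Every step keeps full float precision; the intermediates are printed rounded. Rounded just once to four significant figures.
Convert: Sliding distance L = v·t = 3.025 m/s × 64.20 s = 194.2 m.
Convert: Hardness H = 160.2 HV × 9.807 MPa/HV = 1571 MPa = 1.571e+09 Pa.
Expressed in SI base units: W = 634.2 N, H = 1.571e+09 Pa, K = 4.623e-06.
Wear volume V = K·W·L/H = 4.623e-06 · 634.2 · 194.2 / 1.571e+09 = 3.624e-10 m³.
Wear depth h = V/A = 3.624e-10 / 1.355e-05 = 2.675e-05 m.

value=2.675e-05 m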